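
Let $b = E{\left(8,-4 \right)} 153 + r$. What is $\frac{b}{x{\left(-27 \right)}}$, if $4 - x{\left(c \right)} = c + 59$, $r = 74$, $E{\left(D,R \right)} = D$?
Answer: $- \frac{649}{14} \approx -46.357$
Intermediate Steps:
$x{\left(c \right)} = -55 - c$ ($x{\left(c \right)} = 4 - \left(c + 59\right) = 4 - \left(59 + c\right) = -55 - c$)
$b = 1298$ ($b = 8 \cdot 153 + 74 = 1224 + 74 = 1298$)
$\frac{b}{x{\left(-27 \right)}} = \frac{1298}{-55 - -27} = \frac{1298}{-55 + 27} = \frac{1298}{-28} = 1298 \left(- \frac{1}{28}\right) = - \frac{649}{14}$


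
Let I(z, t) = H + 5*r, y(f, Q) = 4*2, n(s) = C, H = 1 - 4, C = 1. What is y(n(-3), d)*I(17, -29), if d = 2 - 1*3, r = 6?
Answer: 216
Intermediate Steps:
H = -3
d = -1 (d = 2 - 3 = -1)
n(s) = 1
y(f, Q) = 8
I(z, t) = 27 (I(z, t) = -3 + 5*6 = -3 + 30 = 27)
y(n(-3), d)*I(17, -29) = 8*27 = 216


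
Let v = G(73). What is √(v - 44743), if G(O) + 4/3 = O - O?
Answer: I*√402699/3 ≈ 211.53*I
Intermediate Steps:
G(O) = -4/3 (G(O) = -4/3 + (O - O) = -4/3 + 0 = -4/3)
v = -4/3 ≈ -1.3333
√(v - 44743) = √(-4/3 - 44743) = √(-134233/3) = I*√402699/3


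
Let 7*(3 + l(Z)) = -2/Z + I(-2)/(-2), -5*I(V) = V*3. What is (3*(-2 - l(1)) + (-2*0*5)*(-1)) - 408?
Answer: -14136/35 ≈ -403.89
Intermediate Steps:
I(V) = -3*V/5 (I(V) = -V*3/5 = -3*V/5)
l(Z) = -108/35 - 2/(7*Z) (l(Z) = -3 + (-2/Z - 3/5*(-2)/(-2))/7 = -3 + (-2/Z + (6/5)*(-1/2))/7 = -3 + (-2/Z - 3/5)/7 = -3 + (-3/5 - 2/Z)/7 = -3 + (-3/35 - 2/(7*Z)) = -108/35 - 2/(7*Z))
(3*(-2 - l(1)) + (-2*0*5)*(-1)) - 408 = (3*(-2 - 2*(-5 - 54*1)/(35*1)) + (-2*0*5)*(-1)) - 408 = (3*(-2 - 2*(-5 - 54)/35) + (0*5)*(-1)) - 408 = (3*(-2 - 2*(-59)/35) + 0*(-1)) - 408 = (3*(-2 - 1*(-118/35)) + 0) - 408 = (3*(-2 + 118/35) + 0) - 408 = (3*(48/35) + 0) - 408 = (144/35 + 0) - 408 = 144/35 - 408 = -14136/35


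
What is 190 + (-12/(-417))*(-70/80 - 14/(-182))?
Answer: 686577/3614 ≈ 189.98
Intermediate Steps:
190 + (-12/(-417))*(-70/80 - 14/(-182)) = 190 + (-12*(-1/417))*(-70*1/80 - 14*(-1/182)) = 190 + 4*(-7/8 + 1/13)/139 = 190 + (4/139)*(-83/104) = 190 - 83/3614 = 686577/3614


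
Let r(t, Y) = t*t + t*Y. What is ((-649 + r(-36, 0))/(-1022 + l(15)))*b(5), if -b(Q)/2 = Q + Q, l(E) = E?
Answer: 12940/1007 ≈ 12.850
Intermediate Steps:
r(t, Y) = t² + Y*t
b(Q) = -4*Q (b(Q) = -2*(Q + Q) = -4*Q)
((-649 + r(-36, 0))/(-1022 + l(15)))*b(5) = ((-649 - 36*(0 - 36))/(-1022 + 15))*(-4*5) = ((-649 - 36*(-36))/(-1007))*(-20) = ((-649 + 1296)*(-1/1007))*(-20) = (647*(-1/1007))*(-20) = -647/1007*(-20) = 12940/1007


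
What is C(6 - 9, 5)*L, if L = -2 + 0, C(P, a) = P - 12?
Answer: 30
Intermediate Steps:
C(P, a) = -12 + P
L = -2
C(6 - 9, 5)*L = (-12 + (6 - 9))*(-2) = (-12 - 3)*(-2) = -15*(-2) = 30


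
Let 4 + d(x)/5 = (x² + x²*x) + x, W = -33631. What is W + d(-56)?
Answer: -896331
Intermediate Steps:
d(x) = -20 + 5*x + 5*x² + 5*x³ (d(x) = -20 + 5*((x² + x²*x) + x) = -20 + 5*((x² + x³) + x) = -20 + 5*(x + x² + x³) = -20 + (5*x + 5*x² + 5*x³) = -20 + 5*x + 5*x² + 5*x³)
W + d(-56) = -33631 + (-20 + 5*(-56) + 5*(-56)² + 5*(-56)³) = -33631 + (-20 - 280 + 5*3136 + 5*(-175616)) = -33631 + (-20 - 280 + 15680 - 878080) = -33631 - 862700 = -896331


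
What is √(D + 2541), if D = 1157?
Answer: 43*√2 ≈ 60.811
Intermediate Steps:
√(D + 2541) = √(1157 + 2541) = √3698 = 43*√2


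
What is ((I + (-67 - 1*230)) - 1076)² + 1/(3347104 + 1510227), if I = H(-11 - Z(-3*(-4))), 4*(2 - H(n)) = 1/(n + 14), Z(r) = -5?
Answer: 9349585628636723/4973906944 ≈ 1.8797e+6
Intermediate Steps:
H(n) = 2 - 1/(4*(14 + n)) (H(n) = 2 - 1/(4*(n + 14)) = 2 - 1/(4*(14 + n)))
I = 63/32 (I = (111 + 8*(-11 - 1*(-5)))/(4*(14 + (-11 - 1*(-5)))) = (111 + 8*(-11 + 5))/(4*(14 + (-11 + 5))) = (111 + 8*(-6))/(4*(14 - 6)) = (¼)*(111 - 48)/8 = (¼)*(⅛)*63 = 63/32 ≈ 1.9688)
((I + (-67 - 1*230)) - 1076)² + 1/(3347104 + 1510227) = ((63/32 + (-67 - 1*230)) - 1076)² + 1/(3347104 + 1510227) = ((63/32 + (-67 - 230)) - 1076)² + 1/4857331 = ((63/32 - 297) - 1076)² + 1/4857331 = (-9441/32 - 1076)² + 1/4857331 = (-43873/32)² + 1/4857331 = 1924840129/1024 + 1/4857331 = 9349585628636723/4973906944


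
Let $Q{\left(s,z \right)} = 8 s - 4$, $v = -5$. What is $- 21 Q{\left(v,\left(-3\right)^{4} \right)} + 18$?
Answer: $942$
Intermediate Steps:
$Q{\left(s,z \right)} = -4 + 8 s$
$- 21 Q{\left(v,\left(-3\right)^{4} \right)} + 18 = - 21 \left(-4 + 8 \left(-5\right)\right) + 18 = - 21 \left(-4 - 40\right) + 18 = \left(-21\right) \left(-44\right) + 18 = 924 + 18 = 942$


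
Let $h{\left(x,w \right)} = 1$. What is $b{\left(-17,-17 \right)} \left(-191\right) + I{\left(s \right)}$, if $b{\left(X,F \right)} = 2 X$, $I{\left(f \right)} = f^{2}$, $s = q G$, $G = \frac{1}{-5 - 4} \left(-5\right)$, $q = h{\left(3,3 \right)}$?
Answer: $\frac{526039}{81} \approx 6494.3$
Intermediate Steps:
$q = 1$
$G = \frac{5}{9}$ ($G = \frac{1}{-9} \left(-5\right) = \left(- \frac{1}{9}\right) \left(-5\right) = \frac{5}{9} \approx 0.55556$)
$s = \frac{5}{9}$ ($s = 1 \cdot \frac{5}{9} = \frac{5}{9} \approx 0.55556$)
$b{\left(-17,-17 \right)} \left(-191\right) + I{\left(s \right)} = 2 \left(-17\right) \left(-191\right) + \left(\frac{5}{9}\right)^{2} = \left(-34\right) \left(-191\right) + \frac{25}{81} = 6494 + \frac{25}{81} = \frac{526039}{81}$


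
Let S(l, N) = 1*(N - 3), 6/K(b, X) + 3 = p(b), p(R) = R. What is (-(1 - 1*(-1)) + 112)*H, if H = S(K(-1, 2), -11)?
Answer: -1540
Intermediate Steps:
K(b, X) = 6/(-3 + b)
S(l, N) = -3 + N (S(l, N) = 1*(-3 + N) = -3 + N)
H = -14 (H = -3 - 11 = -14)
(-(1 - 1*(-1)) + 112)*H = (-(1 - 1*(-1)) + 112)*(-14) = (-(1 + 1) + 112)*(-14) = (-1*2 + 112)*(-14) = (-2 + 112)*(-14) = 110*(-14) = -1540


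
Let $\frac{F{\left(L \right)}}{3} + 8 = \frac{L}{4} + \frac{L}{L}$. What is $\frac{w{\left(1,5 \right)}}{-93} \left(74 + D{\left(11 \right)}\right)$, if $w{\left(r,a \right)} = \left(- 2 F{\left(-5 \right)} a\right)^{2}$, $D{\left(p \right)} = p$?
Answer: $- \frac{6942375}{124} \approx -55987.0$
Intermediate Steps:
$F{\left(L \right)} = -21 + \frac{3 L}{4}$ ($F{\left(L \right)} = -24 + 3 \left(\frac{L}{4} + \frac{L}{L}\right) = -24 + 3 \left(L \frac{1}{4} + 1\right) = -24 + 3 \left(\frac{L}{4} + 1\right) = -24 + 3 \left(1 + \frac{L}{4}\right) = -24 + \left(3 + \frac{3 L}{4}\right) = -21 + \frac{3 L}{4}$)
$w{\left(r,a \right)} = \frac{9801 a^{2}}{4}$ ($w{\left(r,a \right)} = \left(- 2 \left(-21 + \frac{3}{4} \left(-5\right)\right) a\right)^{2} = \left(- 2 \left(-21 - \frac{15}{4}\right) a\right)^{2} = \left(\left(-2\right) \left(- \frac{99}{4}\right) a\right)^{2} = \left(\frac{99 a}{2}\right)^{2} = \frac{9801 a^{2}}{4}$)
$\frac{w{\left(1,5 \right)}}{-93} \left(74 + D{\left(11 \right)}\right) = \frac{\frac{9801}{4} \cdot 5^{2}}{-93} \left(74 + 11\right) = \frac{9801}{4} \cdot 25 \left(- \frac{1}{93}\right) 85 = \frac{245025}{4} \left(- \frac{1}{93}\right) 85 = \left(- \frac{81675}{124}\right) 85 = - \frac{6942375}{124}$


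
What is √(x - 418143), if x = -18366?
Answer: 9*I*√5389 ≈ 660.69*I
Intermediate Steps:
√(x - 418143) = √(-18366 - 418143) = √(-436509) = 9*I*√5389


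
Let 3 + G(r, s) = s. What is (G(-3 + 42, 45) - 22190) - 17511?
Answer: -39659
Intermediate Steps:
G(r, s) = -3 + s
(G(-3 + 42, 45) - 22190) - 17511 = ((-3 + 45) - 22190) - 17511 = (42 - 22190) - 17511 = -22148 - 17511 = -39659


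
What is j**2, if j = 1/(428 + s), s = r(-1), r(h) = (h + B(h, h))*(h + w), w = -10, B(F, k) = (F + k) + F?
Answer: 1/222784 ≈ 4.4887e-6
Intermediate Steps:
B(F, k) = k + 2*F
r(h) = 4*h*(-10 + h) (r(h) = (h + (h + 2*h))*(h - 10) = (h + 3*h)*(-10 + h) = (4*h)*(-10 + h) = 4*h*(-10 + h))
s = 44 (s = 4*(-1)*(-10 - 1) = 4*(-1)*(-11) = 44)
j = 1/472 (j = 1/(428 + 44) = 1/472 ≈ 0.0021186)
j**2 = (1/472)**2 = 1/222784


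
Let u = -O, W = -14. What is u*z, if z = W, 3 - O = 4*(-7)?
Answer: 434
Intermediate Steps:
O = 31 (O = 3 - 4*(-7) = 3 - 1*(-28) = 3 + 28 = 31)
z = -14
u = -31 (u = -1*31 = -31)
u*z = -31*(-14) = 434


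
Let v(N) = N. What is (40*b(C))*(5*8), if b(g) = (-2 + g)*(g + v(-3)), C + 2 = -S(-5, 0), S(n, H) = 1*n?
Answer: 0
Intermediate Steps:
S(n, H) = n
C = 3 (C = -2 - 1*(-5) = -2 + 5 = 3)
b(g) = (-3 + g)*(-2 + g) (b(g) = (-2 + g)*(g - 3) = (-2 + g)*(-3 + g) = (-3 + g)*(-2 + g))
(40*b(C))*(5*8) = (40*(6 + 3**2 - 5*3))*(5*8) = (40*(6 + 9 - 15))*40 = (40*0)*40 = 0*40 = 0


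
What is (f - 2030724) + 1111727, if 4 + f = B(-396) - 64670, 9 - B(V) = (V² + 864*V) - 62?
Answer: -798272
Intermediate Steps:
B(V) = 71 - V² - 864*V (B(V) = 9 - ((V² + 864*V) - 62) = 9 - (-62 + V² + 864*V) = 9 + (62 - V² - 864*V) = 71 - V² - 864*V)
f = 120725 (f = -4 + ((71 - 1*(-396)² - 864*(-396)) - 64670) = -4 + ((71 - 1*156816 + 342144) - 64670) = -4 + ((71 - 156816 + 342144) - 64670) = -4 + (185399 - 64670) = -4 + 120729 = 120725)
(f - 2030724) + 1111727 = (120725 - 2030724) + 1111727 = -1909999 + 1111727 = -798272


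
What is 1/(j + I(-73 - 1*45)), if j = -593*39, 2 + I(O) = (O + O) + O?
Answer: -1/23483 ≈ -4.2584e-5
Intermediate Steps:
I(O) = -2 + 3*O (I(O) = -2 + ((O + O) + O) = -2 + (2*O + O) = -2 + 3*O)
j = -23127
1/(j + I(-73 - 1*45)) = 1/(-23127 + (-2 + 3*(-73 - 1*45))) = 1/(-23127 + (-2 + 3*(-73 - 45))) = 1/(-23127 + (-2 + 3*(-118))) = 1/(-23127 + (-2 - 354)) = 1/(-23127 - 356) = 1/(-23483) = -1/23483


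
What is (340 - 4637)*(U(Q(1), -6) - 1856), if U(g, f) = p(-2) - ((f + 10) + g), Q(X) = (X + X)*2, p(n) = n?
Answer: 8018202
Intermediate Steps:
Q(X) = 4*X (Q(X) = (2*X)*2 = 4*X)
U(g, f) = -12 - f - g (U(g, f) = -2 - ((f + 10) + g) = -2 - ((10 + f) + g) = -2 - (10 + f + g) = -2 + (-10 - f - g) = -12 - f - g)
(340 - 4637)*(U(Q(1), -6) - 1856) = (340 - 4637)*((-12 - 1*(-6) - 4) - 1856) = -4297*((-12 + 6 - 1*4) - 1856) = -4297*((-12 + 6 - 4) - 1856) = -4297*(-10 - 1856) = -4297*(-1866) = 8018202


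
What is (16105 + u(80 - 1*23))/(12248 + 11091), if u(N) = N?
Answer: 16162/23339 ≈ 0.69249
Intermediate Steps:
(16105 + u(80 - 1*23))/(12248 + 11091) = (16105 + (80 - 1*23))/(12248 + 11091) = (16105 + (80 - 23))/23339 = (16105 + 57)*(1/23339) = 16162*(1/23339) = 16162/23339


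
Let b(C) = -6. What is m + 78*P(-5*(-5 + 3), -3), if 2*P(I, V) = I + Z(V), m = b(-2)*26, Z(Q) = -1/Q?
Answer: 247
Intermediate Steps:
m = -156 (m = -6*26 = -156)
P(I, V) = I/2 - 1/(2*V) (P(I, V) = (I - 1/V)/2 = I/2 - 1/(2*V))
m + 78*P(-5*(-5 + 3), -3) = -156 + 78*((½)*(-1 - 5*(-5 + 3)*(-3))/(-3)) = -156 + 78*((½)*(-⅓)*(-1 - 5*(-2)*(-3))) = -156 + 78*((½)*(-⅓)*(-1 + 10*(-3))) = -156 + 78*((½)*(-⅓)*(-1 - 30)) = -156 + 78*((½)*(-⅓)*(-31)) = -156 + 78*(31/6) = -156 + 403 = 247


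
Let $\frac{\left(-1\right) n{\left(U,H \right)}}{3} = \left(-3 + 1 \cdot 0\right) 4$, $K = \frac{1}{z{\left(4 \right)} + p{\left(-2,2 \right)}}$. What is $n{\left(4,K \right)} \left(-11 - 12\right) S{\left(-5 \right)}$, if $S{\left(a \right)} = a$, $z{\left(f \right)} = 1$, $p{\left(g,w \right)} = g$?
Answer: $4140$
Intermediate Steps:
$K = -1$ ($K = \frac{1}{1 - 2} = \frac{1}{-1} = -1$)
$n{\left(U,H \right)} = 36$ ($n{\left(U,H \right)} = - 3 \left(-3 + 1 \cdot 0\right) 4 = - 3 \left(-3 + 0\right) 4 = - 3 \left(\left(-3\right) 4\right) = \left(-3\right) \left(-12\right) = 36$)
$n{\left(4,K \right)} \left(-11 - 12\right) S{\left(-5 \right)} = 36 \left(-11 - 12\right) \left(-5\right) = 36 \left(-23\right) \left(-5\right) = \left(-828\right) \left(-5\right) = 4140$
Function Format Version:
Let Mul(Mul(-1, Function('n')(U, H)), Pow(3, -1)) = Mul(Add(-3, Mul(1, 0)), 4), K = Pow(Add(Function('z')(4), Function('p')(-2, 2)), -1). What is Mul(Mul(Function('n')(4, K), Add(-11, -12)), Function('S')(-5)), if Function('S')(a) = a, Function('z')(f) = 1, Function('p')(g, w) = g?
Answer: 4140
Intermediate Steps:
K = -1 (K = Pow(Add(1, -2), -1) = Pow(-1, -1) = -1)
Function('n')(U, H) = 36 (Function('n')(U, H) = Mul(-3, Mul(Add(-3, Mul(1, 0)), 4)) = Mul(-3, Mul(Add(-3, 0), 4)) = Mul(-3, Mul(-3, 4)) = Mul(-3, -12) = 36)
Mul(Mul(Function('n')(4, K), Add(-11, -12)), Function('S')(-5)) = Mul(Mul(36, Add(-11, -12)), -5) = Mul(Mul(36, -23), -5) = Mul(-828, -5) = 4140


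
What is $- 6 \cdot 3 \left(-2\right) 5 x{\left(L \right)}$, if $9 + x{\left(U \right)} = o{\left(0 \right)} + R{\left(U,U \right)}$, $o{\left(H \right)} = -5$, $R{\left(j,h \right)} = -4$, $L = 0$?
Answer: $-3240$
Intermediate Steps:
$x{\left(U \right)} = -18$ ($x{\left(U \right)} = -9 - 9 = -18$)
$- 6 \cdot 3 \left(-2\right) 5 x{\left(L \right)} = - 6 \cdot 3 \left(-2\right) 5 \left(-18\right) = - 6 \left(\left(-6\right) 5\right) \left(-18\right) = \left(-6\right) \left(-30\right) \left(-18\right) = 180 \left(-18\right) = -3240$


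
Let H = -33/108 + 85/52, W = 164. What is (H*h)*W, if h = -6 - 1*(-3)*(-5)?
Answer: -178514/39 ≈ -4577.3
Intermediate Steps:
H = 311/234 (H = -33*1/108 + 85*(1/52) = -11/36 + 85/52 = 311/234 ≈ 1.3291)
h = -21 (h = -6 + 3*(-5) = -6 - 15 = -21)
(H*h)*W = ((311/234)*(-21))*164 = -2177/78*164 = -178514/39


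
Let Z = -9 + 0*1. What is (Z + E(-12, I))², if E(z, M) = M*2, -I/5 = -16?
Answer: 22801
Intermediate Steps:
I = 80 (I = -5*(-16) = 80)
E(z, M) = 2*M
Z = -9 (Z = -9 + 0 = -9)
(Z + E(-12, I))² = (-9 + 2*80)² = (-9 + 160)² = 151² = 22801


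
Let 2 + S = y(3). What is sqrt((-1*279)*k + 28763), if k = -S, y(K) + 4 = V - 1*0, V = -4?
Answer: sqrt(25973) ≈ 161.16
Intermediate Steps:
y(K) = -8 (y(K) = -4 + (-4 - 1*0) = -4 + (-4 + 0) = -4 - 4 = -8)
S = -10 (S = -2 - 8 = -10)
k = 10 (k = -1*(-10) = 10)
sqrt((-1*279)*k + 28763) = sqrt(-1*279*10 + 28763) = sqrt(-279*10 + 28763) = sqrt(-2790 + 28763) = sqrt(25973)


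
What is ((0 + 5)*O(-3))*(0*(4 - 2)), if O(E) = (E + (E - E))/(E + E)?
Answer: 0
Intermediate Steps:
O(E) = ½ (O(E) = (E + 0)/((2*E)) = E*(1/(2*E)) = ½)
((0 + 5)*O(-3))*(0*(4 - 2)) = ((0 + 5)*(½))*(0*(4 - 2)) = (5*(½))*(0*2) = (5/2)*0 = 0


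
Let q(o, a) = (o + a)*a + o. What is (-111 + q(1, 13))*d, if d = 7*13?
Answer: 6552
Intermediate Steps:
q(o, a) = o + a*(a + o) (q(o, a) = (a + o)*a + o = a*(a + o) + o = o + a*(a + o))
d = 91
(-111 + q(1, 13))*d = (-111 + (1 + 13**2 + 13*1))*91 = (-111 + (1 + 169 + 13))*91 = (-111 + 183)*91 = 72*91 = 6552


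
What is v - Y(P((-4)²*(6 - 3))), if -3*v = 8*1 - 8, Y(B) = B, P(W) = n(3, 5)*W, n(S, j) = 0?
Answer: 0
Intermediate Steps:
P(W) = 0 (P(W) = 0*W = 0)
v = 0 (v = -(8*1 - 8)/3 = -(8 - 8)/3 = -⅓*0 = 0)
v - Y(P((-4)²*(6 - 3))) = 0 - 1*0 = 0 + 0 = 0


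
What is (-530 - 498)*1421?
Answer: -1460788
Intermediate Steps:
(-530 - 498)*1421 = -1028*1421 = -1460788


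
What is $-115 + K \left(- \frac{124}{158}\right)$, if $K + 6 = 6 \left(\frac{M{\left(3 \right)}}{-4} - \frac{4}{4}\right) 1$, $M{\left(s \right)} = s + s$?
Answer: $- \frac{7783}{79} \approx -98.519$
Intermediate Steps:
$M{\left(s \right)} = 2 s$
$K = -21$ ($K = -6 + 6 \left(\frac{2 \cdot 3}{-4} - \frac{4}{4}\right) 1 = -6 + 6 \left(6 \left(- \frac{1}{4}\right) - 1\right) 1 = -6 + 6 \left(- \frac{3}{2} - 1\right) 1 = -6 + 6 \left(- \frac{5}{2}\right) 1 = -6 - 15 = -21$)
$-115 + K \left(- \frac{124}{158}\right) = -115 - 21 \left(- \frac{124}{158}\right) = -115 - 21 \left(\left(-124\right) \frac{1}{158}\right) = -115 - - \frac{1302}{79} = -115 + \frac{1302}{79} = - \frac{7783}{79}$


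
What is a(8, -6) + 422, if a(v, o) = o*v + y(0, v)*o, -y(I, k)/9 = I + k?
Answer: 806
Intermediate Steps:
y(I, k) = -9*I - 9*k (y(I, k) = -9*(I + k) = -9*I - 9*k)
a(v, o) = -8*o*v (a(v, o) = o*v + (-9*0 - 9*v)*o = o*v + (0 - 9*v)*o = o*v + (-9*v)*o = o*v - 9*o*v = -8*o*v)
a(8, -6) + 422 = -8*(-6)*8 + 422 = 384 + 422 = 806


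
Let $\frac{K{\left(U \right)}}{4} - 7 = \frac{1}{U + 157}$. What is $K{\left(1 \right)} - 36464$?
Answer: $- \frac{2878442}{79} \approx -36436.0$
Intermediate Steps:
$K{\left(U \right)} = 28 + \frac{4}{157 + U}$ ($K{\left(U \right)} = 28 + \frac{4}{U + 157} = 28 + \frac{4}{157 + U}$)
$K{\left(1 \right)} - 36464 = \frac{4 \left(1100 + 7 \cdot 1\right)}{157 + 1} - 36464 = \frac{4 \left(1100 + 7\right)}{158} - 36464 = 4 \cdot \frac{1}{158} \cdot 1107 - 36464 = \frac{2214}{79} - 36464 = - \frac{2878442}{79}$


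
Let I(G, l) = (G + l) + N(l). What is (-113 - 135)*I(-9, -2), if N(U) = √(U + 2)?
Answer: 2728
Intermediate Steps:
N(U) = √(2 + U)
I(G, l) = G + l + √(2 + l) (I(G, l) = (G + l) + √(2 + l) = G + l + √(2 + l))
(-113 - 135)*I(-9, -2) = (-113 - 135)*(-9 - 2 + √(2 - 2)) = -248*(-9 - 2 + √0) = -248*(-9 - 2 + 0) = -248*(-11) = 2728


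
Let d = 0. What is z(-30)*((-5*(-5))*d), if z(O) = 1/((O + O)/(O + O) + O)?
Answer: 0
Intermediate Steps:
z(O) = 1/(1 + O) (z(O) = 1/((2*O)/((2*O)) + O) = 1/((2*O)*(1/(2*O)) + O) = 1/(1 + O))
z(-30)*((-5*(-5))*d) = (-5*(-5)*0)/(1 - 30) = (25*0)/(-29) = -1/29*0 = 0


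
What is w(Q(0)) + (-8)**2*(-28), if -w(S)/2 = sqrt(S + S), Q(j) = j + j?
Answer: -1792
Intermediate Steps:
Q(j) = 2*j
w(S) = -2*sqrt(2)*sqrt(S) (w(S) = -2*sqrt(S + S) = -2*sqrt(2)*sqrt(S))
w(Q(0)) + (-8)**2*(-28) = -2*sqrt(2)*sqrt(2*0) + (-8)**2*(-28) = -2*sqrt(2)*sqrt(0) + 64*(-28) = -2*sqrt(2)*0 - 1792 = 0 - 1792 = -1792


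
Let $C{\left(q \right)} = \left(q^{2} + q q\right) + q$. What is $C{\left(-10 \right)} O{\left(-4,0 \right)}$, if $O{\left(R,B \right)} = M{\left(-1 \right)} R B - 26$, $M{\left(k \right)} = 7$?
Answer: $-4940$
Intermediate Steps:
$C{\left(q \right)} = q + 2 q^{2}$ ($C{\left(q \right)} = \left(q^{2} + q^{2}\right) + q = 2 q^{2} + q = q + 2 q^{2}$)
$O{\left(R,B \right)} = -26 + 7 B R$ ($O{\left(R,B \right)} = 7 R B - 26 = 7 B R - 26 = -26 + 7 B R$)
$C{\left(-10 \right)} O{\left(-4,0 \right)} = - 10 \left(1 + 2 \left(-10\right)\right) \left(-26 + 7 \cdot 0 \left(-4\right)\right) = - 10 \left(1 - 20\right) \left(-26 + 0\right) = \left(-10\right) \left(-19\right) \left(-26\right) = 190 \left(-26\right) = -4940$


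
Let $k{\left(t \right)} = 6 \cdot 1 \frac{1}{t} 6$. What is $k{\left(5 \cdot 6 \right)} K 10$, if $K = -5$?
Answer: $-60$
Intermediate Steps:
$k{\left(t \right)} = \frac{36}{t}$ ($k{\left(t \right)} = \frac{6}{t} 6 = \frac{36}{t}$)
$k{\left(5 \cdot 6 \right)} K 10 = \frac{36}{5 \cdot 6} \left(-5\right) 10 = \frac{36}{30} \left(-5\right) 10 = 36 \cdot \frac{1}{30} \left(-5\right) 10 = \frac{6}{5} \left(-5\right) 10 = \left(-6\right) 10 = -60$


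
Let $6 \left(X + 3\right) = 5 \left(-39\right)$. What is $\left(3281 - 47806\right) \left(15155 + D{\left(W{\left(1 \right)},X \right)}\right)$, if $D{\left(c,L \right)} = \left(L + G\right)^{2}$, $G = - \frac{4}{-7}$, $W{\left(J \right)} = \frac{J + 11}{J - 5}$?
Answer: $- \frac{142903032025}{196} \approx -7.291 \cdot 10^{8}$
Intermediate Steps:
$W{\left(J \right)} = \frac{11 + J}{-5 + J}$
$G = \frac{4}{7}$ ($G = \left(-4\right) \left(- \frac{1}{7}\right) = \frac{4}{7} \approx 0.57143$)
$X = - \frac{71}{2}$ ($X = -3 + \frac{5 \left(-39\right)}{6} = -3 + \frac{1}{6} \left(-195\right) = -3 - \frac{65}{2} = - \frac{71}{2} \approx -35.5$)
$D{\left(c,L \right)} = \left(\frac{4}{7} + L\right)^{2}$ ($D{\left(c,L \right)} = \left(L + \frac{4}{7}\right)^{2} = \left(\frac{4}{7} + L\right)^{2}$)
$\left(3281 - 47806\right) \left(15155 + D{\left(W{\left(1 \right)},X \right)}\right) = \left(3281 - 47806\right) \left(15155 + \frac{\left(4 + 7 \left(- \frac{71}{2}\right)\right)^{2}}{49}\right) = - 44525 \left(15155 + \frac{\left(4 - \frac{497}{2}\right)^{2}}{49}\right) = - 44525 \left(15155 + \frac{\left(- \frac{489}{2}\right)^{2}}{49}\right) = - 44525 \left(15155 + \frac{1}{49} \cdot \frac{239121}{4}\right) = - 44525 \left(15155 + \frac{239121}{196}\right) = \left(-44525\right) \frac{3209501}{196} = - \frac{142903032025}{196}$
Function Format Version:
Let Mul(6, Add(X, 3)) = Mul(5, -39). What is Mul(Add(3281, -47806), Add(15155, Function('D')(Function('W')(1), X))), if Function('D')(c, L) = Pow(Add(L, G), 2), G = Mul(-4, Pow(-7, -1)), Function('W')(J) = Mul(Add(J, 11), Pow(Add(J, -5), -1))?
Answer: Rational(-142903032025, 196) ≈ -7.2910e+8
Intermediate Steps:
Function('W')(J) = Mul(Pow(Add(-5, J), -1), Add(11, J)) (Function('W')(J) = Mul(Add(11, J), Pow(Add(-5, J), -1)) = Mul(Pow(Add(-5, J), -1), Add(11, J)))
G = Rational(4, 7) (G = Mul(-4, Rational(-1, 7)) = Rational(4, 7) ≈ 0.57143)
X = Rational(-71, 2) (X = Add(-3, Mul(Rational(1, 6), Mul(5, -39))) = Add(-3, Mul(Rational(1, 6), -195)) = Add(-3, Rational(-65, 2)) = Rational(-71, 2) ≈ -35.500)
Function('D')(c, L) = Pow(Add(Rational(4, 7), L), 2) (Function('D')(c, L) = Pow(Add(L, Rational(4, 7)), 2) = Pow(Add(Rational(4, 7), L), 2))
Mul(Add(3281, -47806), Add(15155, Function('D')(Function('W')(1), X))) = Mul(Add(3281, -47806), Add(15155, Mul(Rational(1, 49), Pow(Add(4, Mul(7, Rational(-71, 2))), 2)))) = Mul(-44525, Add(15155, Mul(Rational(1, 49), Pow(Add(4, Rational(-497, 2)), 2)))) = Mul(-44525, Add(15155, Mul(Rational(1, 49), Pow(Rational(-489, 2), 2)))) = Mul(-44525, Add(15155, Mul(Rational(1, 49), Rational(239121, 4)))) = Mul(-44525, Add(15155, Rational(239121, 196))) = Mul(-44525, Rational(3209501, 196)) = Rational(-142903032025, 196)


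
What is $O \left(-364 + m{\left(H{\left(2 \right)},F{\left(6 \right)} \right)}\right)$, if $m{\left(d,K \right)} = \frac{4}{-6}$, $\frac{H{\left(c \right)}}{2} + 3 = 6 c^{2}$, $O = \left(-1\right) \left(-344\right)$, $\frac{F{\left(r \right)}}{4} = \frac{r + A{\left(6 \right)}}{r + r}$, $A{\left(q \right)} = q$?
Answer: $- \frac{376336}{3} \approx -1.2545 \cdot 10^{5}$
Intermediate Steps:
$F{\left(r \right)} = \frac{2 \left(6 + r\right)}{r}$ ($F{\left(r \right)} = 4 \frac{r + 6}{r + r} = 4 \frac{6 + r}{2 r} = \frac{2 \left(6 + r\right)}{r}$)
$O = 344$
$H{\left(c \right)} = -6 + 12 c^{2}$ ($H{\left(c \right)} = -6 + 2 \cdot 6 c^{2} = -6 + 12 c^{2}$)
$m{\left(d,K \right)} = - \frac{2}{3}$ ($m{\left(d,K \right)} = 4 \left(- \frac{1}{6}\right) = - \frac{2}{3}$)
$O \left(-364 + m{\left(H{\left(2 \right)},F{\left(6 \right)} \right)}\right) = 344 \left(-364 - \frac{2}{3}\right) = 344 \left(- \frac{1094}{3}\right) = - \frac{376336}{3}$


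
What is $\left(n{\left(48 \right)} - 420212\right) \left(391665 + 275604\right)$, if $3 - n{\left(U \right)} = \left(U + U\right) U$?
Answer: $-283467214773$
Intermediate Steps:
$n{\left(U \right)} = 3 - 2 U^{2}$ ($n{\left(U \right)} = 3 - \left(U + U\right) U = 3 - 2 U U = 3 - 2 U^{2}$)
$\left(n{\left(48 \right)} - 420212\right) \left(391665 + 275604\right) = \left(\left(3 - 2 \cdot 48^{2}\right) - 420212\right) \left(391665 + 275604\right) = \left(\left(3 - 4608\right) - 420212\right) 667269 = \left(-4605 - 420212\right) 667269 = \left(-424817\right) 667269 = -283467214773$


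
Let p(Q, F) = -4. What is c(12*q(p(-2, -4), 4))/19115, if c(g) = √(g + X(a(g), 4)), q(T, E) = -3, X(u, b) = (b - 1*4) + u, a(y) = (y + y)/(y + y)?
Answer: I*√35/19115 ≈ 0.0003095*I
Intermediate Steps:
a(y) = 1 (a(y) = (2*y)/((2*y)) = (2*y)*(1/(2*y)) = 1)
X(u, b) = -4 + b + u (X(u, b) = (b - 4) + u = (-4 + b) + u = -4 + b + u)
c(g) = √(1 + g) (c(g) = √(g + (-4 + 4 + 1)) = √(g + 1) = √(1 + g))
c(12*q(p(-2, -4), 4))/19115 = √(1 + 12*(-3))/19115 = √(1 - 36)*(1/19115) = √(-35)*(1/19115) = (I*√35)*(1/19115) = I*√35/19115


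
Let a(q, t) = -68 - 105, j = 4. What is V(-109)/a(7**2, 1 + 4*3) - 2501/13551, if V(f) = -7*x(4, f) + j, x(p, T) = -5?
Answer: -961162/2344323 ≈ -0.41000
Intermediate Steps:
a(q, t) = -173
V(f) = 39 (V(f) = -7*(-5) + 4 = 35 + 4 = 39)
V(-109)/a(7**2, 1 + 4*3) - 2501/13551 = 39/(-173) - 2501/13551 = 39*(-1/173) - 2501*1/13551 = -39/173 - 2501/13551 = -961162/2344323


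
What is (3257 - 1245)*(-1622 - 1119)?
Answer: -5514892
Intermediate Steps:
(3257 - 1245)*(-1622 - 1119) = 2012*(-2741) = -5514892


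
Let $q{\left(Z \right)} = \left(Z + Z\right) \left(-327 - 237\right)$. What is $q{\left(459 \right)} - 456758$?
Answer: $-974510$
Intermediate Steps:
$q{\left(Z \right)} = - 1128 Z$ ($q{\left(Z \right)} = 2 Z \left(-564\right) = - 1128 Z$)
$q{\left(459 \right)} - 456758 = \left(-1128\right) 459 - 456758 = -517752 - 456758 = -974510$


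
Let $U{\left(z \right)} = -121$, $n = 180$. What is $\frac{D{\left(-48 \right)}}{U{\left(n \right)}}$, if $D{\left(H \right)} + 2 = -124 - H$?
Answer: $\frac{78}{121} \approx 0.64463$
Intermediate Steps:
$D{\left(H \right)} = -126 - H$ ($D{\left(H \right)} = -2 - \left(124 + H\right) = -126 - H$)
$\frac{D{\left(-48 \right)}}{U{\left(n \right)}} = \frac{-126 - -48}{-121} = \left(-126 + 48\right) \left(- \frac{1}{121}\right) = \left(-78\right) \left(- \frac{1}{121}\right) = \frac{78}{121}$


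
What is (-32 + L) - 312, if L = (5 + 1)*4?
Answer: -320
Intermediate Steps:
L = 24 (L = 6*4 = 24)
(-32 + L) - 312 = (-32 + 24) - 312 = -8 - 312 = -320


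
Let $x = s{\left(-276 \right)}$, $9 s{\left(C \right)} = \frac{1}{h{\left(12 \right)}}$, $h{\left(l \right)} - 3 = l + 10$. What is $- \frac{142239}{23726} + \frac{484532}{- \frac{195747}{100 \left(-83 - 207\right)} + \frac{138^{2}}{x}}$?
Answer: $- \frac{17341560504029533}{2948247228893322} \approx -5.882$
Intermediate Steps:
$h{\left(l \right)} = 13 + l$ ($h{\left(l \right)} = 3 + \left(l + 10\right) = 3 + \left(10 + l\right) = 13 + l$)
$s{\left(C \right)} = \frac{1}{225}$ ($s{\left(C \right)} = \frac{1}{9 \left(13 + 12\right)} = \frac{1}{9 \cdot 25} = \frac{1}{9} \cdot \frac{1}{25} = \frac{1}{225}$)
$x = \frac{1}{225} \approx 0.0044444$
$- \frac{142239}{23726} + \frac{484532}{- \frac{195747}{100 \left(-83 - 207\right)} + \frac{138^{2}}{x}} = - \frac{142239}{23726} + \frac{484532}{- \frac{195747}{100 \left(-83 - 207\right)} + 138^{2} \frac{1}{\frac{1}{225}}} = \left(-142239\right) \frac{1}{23726} + \frac{484532}{- \frac{195747}{100 \left(-290\right)} + 19044 \cdot 225} = - \frac{142239}{23726} + \frac{484532}{- \frac{195747}{-29000} + 4284900} = - \frac{142239}{23726} + \frac{484532}{\left(-195747\right) \left(- \frac{1}{29000}\right) + 4284900} = - \frac{142239}{23726} + \frac{484532}{\frac{195747}{29000} + 4284900} = - \frac{142239}{23726} + \frac{484532}{\frac{124262295747}{29000}} = - \frac{142239}{23726} + 484532 \cdot \frac{29000}{124262295747} = - \frac{142239}{23726} + \frac{14051428000}{124262295747} = - \frac{17341560504029533}{2948247228893322}$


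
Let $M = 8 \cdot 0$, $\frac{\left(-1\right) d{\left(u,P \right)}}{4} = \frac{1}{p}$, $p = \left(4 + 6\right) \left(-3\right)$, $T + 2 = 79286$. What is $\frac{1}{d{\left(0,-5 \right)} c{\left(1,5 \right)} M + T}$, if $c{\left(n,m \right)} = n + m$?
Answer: $\frac{1}{79284} \approx 1.2613 \cdot 10^{-5}$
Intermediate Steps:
$T = 79284$ ($T = -2 + 79286 = 79284$)
$p = -30$ ($p = 10 \left(-3\right) = -30$)
$d{\left(u,P \right)} = \frac{2}{15}$ ($d{\left(u,P \right)} = - \frac{4}{-30} = \left(-4\right) \left(- \frac{1}{30}\right) = \frac{2}{15}$)
$c{\left(n,m \right)} = m + n$
$M = 0$
$\frac{1}{d{\left(0,-5 \right)} c{\left(1,5 \right)} M + T} = \frac{1}{\frac{2 \left(5 + 1\right)}{15} \cdot 0 + 79284} = \frac{1}{\frac{2}{15} \cdot 6 \cdot 0 + 79284} = \frac{1}{\frac{4}{5} \cdot 0 + 79284} = \frac{1}{0 + 79284} = \frac{1}{79284}$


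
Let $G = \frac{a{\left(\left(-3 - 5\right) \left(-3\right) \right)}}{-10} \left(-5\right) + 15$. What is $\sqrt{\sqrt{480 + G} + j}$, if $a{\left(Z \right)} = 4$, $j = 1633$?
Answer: $\sqrt{1633 + \sqrt{497}} \approx 40.685$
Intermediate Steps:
$G = 17$ ($G = \frac{4}{-10} \left(-5\right) + 15 = 4 \left(- \frac{1}{10}\right) \left(-5\right) + 15 = \left(- \frac{2}{5}\right) \left(-5\right) + 15 = 2 + 15 = 17$)
$\sqrt{\sqrt{480 + G} + j} = \sqrt{\sqrt{480 + 17} + 1633} = \sqrt{\sqrt{497} + 1633} = \sqrt{1633 + \sqrt{497}}$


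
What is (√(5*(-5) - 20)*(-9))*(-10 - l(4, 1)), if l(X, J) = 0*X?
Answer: 270*I*√5 ≈ 603.74*I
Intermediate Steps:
l(X, J) = 0
(√(5*(-5) - 20)*(-9))*(-10 - l(4, 1)) = (√(5*(-5) - 20)*(-9))*(-10 - 1*0) = (√(-25 - 20)*(-9))*(-10 + 0) = (√(-45)*(-9))*(-10) = ((3*I*√5)*(-9))*(-10) = -27*I*√5*(-10) = 270*I*√5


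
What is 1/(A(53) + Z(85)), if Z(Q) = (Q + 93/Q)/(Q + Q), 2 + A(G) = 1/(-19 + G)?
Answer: -14450/21157 ≈ -0.68299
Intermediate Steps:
A(G) = -2 + 1/(-19 + G)
Z(Q) = (Q + 93/Q)/(2*Q) (Z(Q) = (Q + 93/Q)/((2*Q)) = (Q + 93/Q)*(1/(2*Q)) = (Q + 93/Q)/(2*Q))
1/(A(53) + Z(85)) = 1/((39 - 2*53)/(-19 + 53) + (½)*(93 + 85²)/85²) = 1/((39 - 106)/34 + (½)*(1/7225)*(93 + 7225)) = 1/((1/34)*(-67) + (½)*(1/7225)*7318) = 1/(-67/34 + 3659/7225) = 1/(-21157/14450) = -14450/21157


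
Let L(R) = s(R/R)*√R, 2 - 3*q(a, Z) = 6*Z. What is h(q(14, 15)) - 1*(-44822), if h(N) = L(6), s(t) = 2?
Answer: 44822 + 2*√6 ≈ 44827.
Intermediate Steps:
q(a, Z) = ⅔ - 2*Z
L(R) = 2*√R
h(N) = 2*√6
h(q(14, 15)) - 1*(-44822) = 2*√6 - 1*(-44822) = 2*√6 + 44822 = 44822 + 2*√6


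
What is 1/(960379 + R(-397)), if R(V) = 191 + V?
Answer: 1/960173 ≈ 1.0415e-6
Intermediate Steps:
1/(960379 + R(-397)) = 1/(960379 + (191 - 397)) = 1/(960379 - 206) = 1/960173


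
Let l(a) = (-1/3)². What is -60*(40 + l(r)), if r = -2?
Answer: -7220/3 ≈ -2406.7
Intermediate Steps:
l(a) = ⅑ (l(a) = (-1*⅓)² = (-⅓)² = ⅑)
-60*(40 + l(r)) = -60*(40 + ⅑) = -60*361/9 = -7220/3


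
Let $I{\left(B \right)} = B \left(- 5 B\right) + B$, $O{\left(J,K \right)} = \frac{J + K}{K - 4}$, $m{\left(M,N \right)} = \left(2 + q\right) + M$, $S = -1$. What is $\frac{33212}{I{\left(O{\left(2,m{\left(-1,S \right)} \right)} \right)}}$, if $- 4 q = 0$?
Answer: $- \frac{16606}{3} \approx -5535.3$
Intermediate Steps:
$q = 0$ ($q = \left(- \frac{1}{4}\right) 0 = 0$)
$m{\left(M,N \right)} = 2 + M$ ($m{\left(M,N \right)} = \left(2 + 0\right) + M = 2 + M$)
$O{\left(J,K \right)} = \frac{J + K}{-4 + K}$
$I{\left(B \right)} = B - 5 B^{2}$ ($I{\left(B \right)} = - 5 B^{2} + B = B - 5 B^{2}$)
$\frac{33212}{I{\left(O{\left(2,m{\left(-1,S \right)} \right)} \right)}} = \frac{33212}{\frac{2 + \left(2 - 1\right)}{-4 + \left(2 - 1\right)} \left(1 - 5 \frac{2 + \left(2 - 1\right)}{-4 + \left(2 - 1\right)}\right)} = \frac{33212}{\frac{2 + 1}{-4 + 1} \left(1 - 5 \frac{2 + 1}{-4 + 1}\right)} = \frac{33212}{\frac{1}{-3} \cdot 3 \left(1 - 5 \frac{1}{-3} \cdot 3\right)} = \frac{33212}{\left(- \frac{1}{3}\right) 3 \left(1 - 5 \left(\left(- \frac{1}{3}\right) 3\right)\right)} = \frac{33212}{\left(-1\right) \left(1 - -5\right)} = \frac{33212}{\left(-1\right) \left(1 + 5\right)} = \frac{33212}{\left(-1\right) 6} = \frac{33212}{-6} = 33212 \left(- \frac{1}{6}\right) = - \frac{16606}{3}$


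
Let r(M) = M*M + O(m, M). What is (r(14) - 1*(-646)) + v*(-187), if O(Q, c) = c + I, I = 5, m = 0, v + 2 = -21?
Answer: 5162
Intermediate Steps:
v = -23 (v = -2 - 21 = -23)
O(Q, c) = 5 + c (O(Q, c) = c + 5 = 5 + c)
r(M) = 5 + M + M² (r(M) = M*M + (5 + M) = M² + (5 + M) = 5 + M + M²)
(r(14) - 1*(-646)) + v*(-187) = ((5 + 14 + 14²) - 1*(-646)) - 23*(-187) = ((5 + 14 + 196) + 646) + 4301 = (215 + 646) + 4301 = 861 + 4301 = 5162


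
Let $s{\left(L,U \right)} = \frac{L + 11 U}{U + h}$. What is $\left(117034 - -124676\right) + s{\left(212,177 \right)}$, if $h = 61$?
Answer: $\frac{3384067}{14} \approx 2.4172 \cdot 10^{5}$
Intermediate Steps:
$s{\left(L,U \right)} = \frac{L + 11 U}{61 + U}$ ($s{\left(L,U \right)} = \frac{L + 11 U}{U + 61} = \frac{L + 11 U}{61 + U}$)
$\left(117034 - -124676\right) + s{\left(212,177 \right)} = \left(117034 - -124676\right) + \frac{212 + 11 \cdot 177}{61 + 177} = \left(117034 + 124676\right) + \frac{212 + 1947}{238} = 241710 + \frac{1}{238} \cdot 2159 = 241710 + \frac{127}{14} = \frac{3384067}{14}$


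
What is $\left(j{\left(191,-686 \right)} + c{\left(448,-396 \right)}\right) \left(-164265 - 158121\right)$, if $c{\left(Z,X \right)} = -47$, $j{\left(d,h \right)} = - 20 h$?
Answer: $-4407983778$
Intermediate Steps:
$\left(j{\left(191,-686 \right)} + c{\left(448,-396 \right)}\right) \left(-164265 - 158121\right) = \left(\left(-20\right) \left(-686\right) - 47\right) \left(-164265 - 158121\right) = \left(13720 - 47\right) \left(-322386\right) = 13673 \left(-322386\right) = -4407983778$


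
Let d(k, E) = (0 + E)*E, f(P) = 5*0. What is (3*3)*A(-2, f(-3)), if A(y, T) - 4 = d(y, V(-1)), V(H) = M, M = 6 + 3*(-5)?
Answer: 765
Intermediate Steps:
f(P) = 0
M = -9 (M = 6 - 15 = -9)
V(H) = -9
d(k, E) = E**2 (d(k, E) = E*E = E**2)
A(y, T) = 85 (A(y, T) = 4 + (-9)**2 = 4 + 81 = 85)
(3*3)*A(-2, f(-3)) = (3*3)*85 = 9*85 = 765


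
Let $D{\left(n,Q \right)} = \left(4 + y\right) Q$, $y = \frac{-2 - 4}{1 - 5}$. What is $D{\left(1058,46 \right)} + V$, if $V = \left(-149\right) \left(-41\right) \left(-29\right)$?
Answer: $-176908$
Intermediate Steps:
$y = \frac{3}{2}$ ($y = - \frac{6}{-4} = \left(-6\right) \left(- \frac{1}{4}\right) = \frac{3}{2} \approx 1.5$)
$D{\left(n,Q \right)} = \frac{11 Q}{2}$ ($D{\left(n,Q \right)} = \left(4 + \frac{3}{2}\right) Q = \frac{11 Q}{2}$)
$V = -177161$ ($V = 6109 \left(-29\right) = -177161$)
$D{\left(1058,46 \right)} + V = \frac{11}{2} \cdot 46 - 177161 = 253 - 177161 = -176908$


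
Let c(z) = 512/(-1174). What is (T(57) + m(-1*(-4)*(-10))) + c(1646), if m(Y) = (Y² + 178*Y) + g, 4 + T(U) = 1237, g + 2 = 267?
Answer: -2361170/587 ≈ -4022.4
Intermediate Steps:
g = 265 (g = -2 + 267 = 265)
T(U) = 1233 (T(U) = -4 + 1237 = 1233)
c(z) = -256/587 (c(z) = 512*(-1/1174) = -256/587)
m(Y) = 265 + Y² + 178*Y (m(Y) = (Y² + 178*Y) + 265 = 265 + Y² + 178*Y)
(T(57) + m(-1*(-4)*(-10))) + c(1646) = (1233 + (265 + (-1*(-4)*(-10))² + 178*(-1*(-4)*(-10)))) - 256/587 = (1233 + (265 + (4*(-10))² + 178*(4*(-10)))) - 256/587 = (1233 + (265 + (-40)² + 178*(-40))) - 256/587 = (1233 + (265 + 1600 - 7120)) - 256/587 = (1233 - 5255) - 256/587 = -4022 - 256/587 = -2361170/587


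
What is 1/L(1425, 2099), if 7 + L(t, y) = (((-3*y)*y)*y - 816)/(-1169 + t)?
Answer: -256/27743331505 ≈ -9.2274e-9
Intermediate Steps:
L(t, y) = -7 + (-816 - 3*y**3)/(-1169 + t) (L(t, y) = -7 + (((-3*y)*y)*y - 816)/(-1169 + t) = -7 + ((-3*y**2)*y - 816)/(-1169 + t) = -7 + (-3*y**3 - 816)/(-1169 + t) = -7 + (-816 - 3*y**3)/(-1169 + t))
1/L(1425, 2099) = 1/((7367 - 7*1425 - 3*2099**3)/(-1169 + 1425)) = 1/((7367 - 9975 - 3*9247776299)/256) = 1/((7367 - 9975 - 27743328897)/256) = 1/((1/256)*(-27743331505)) = 1/(-27743331505/256) = -256/27743331505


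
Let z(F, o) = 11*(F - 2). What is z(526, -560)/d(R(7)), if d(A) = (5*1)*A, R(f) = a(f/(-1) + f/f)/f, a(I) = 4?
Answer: 10087/5 ≈ 2017.4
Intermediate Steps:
R(f) = 4/f
z(F, o) = -22 + 11*F (z(F, o) = 11*(-2 + F) = -22 + 11*F)
d(A) = 5*A
z(526, -560)/d(R(7)) = (-22 + 11*526)/((5*(4/7))) = (-22 + 5786)/((5*(4*(1/7)))) = 5764/((5*(4/7))) = 5764/(20/7) = 5764*(7/20) = 10087/5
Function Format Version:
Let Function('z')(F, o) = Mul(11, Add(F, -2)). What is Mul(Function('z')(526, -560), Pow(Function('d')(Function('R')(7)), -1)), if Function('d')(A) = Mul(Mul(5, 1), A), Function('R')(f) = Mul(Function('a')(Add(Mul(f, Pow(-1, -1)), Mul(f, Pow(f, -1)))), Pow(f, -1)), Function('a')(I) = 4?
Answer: Rational(10087, 5) ≈ 2017.4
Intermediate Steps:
Function('R')(f) = Mul(4, Pow(f, -1))
Function('z')(F, o) = Add(-22, Mul(11, F)) (Function('z')(F, o) = Mul(11, Add(-2, F)) = Add(-22, Mul(11, F)))
Function('d')(A) = Mul(5, A)
Mul(Function('z')(526, -560), Pow(Function('d')(Function('R')(7)), -1)) = Mul(Add(-22, Mul(11, 526)), Pow(Mul(5, Mul(4, Pow(7, -1))), -1)) = Mul(Add(-22, 5786), Pow(Mul(5, Mul(4, Rational(1, 7))), -1)) = Mul(5764, Pow(Mul(5, Rational(4, 7)), -1)) = Mul(5764, Pow(Rational(20, 7), -1)) = Mul(5764, Rational(7, 20)) = Rational(10087, 5)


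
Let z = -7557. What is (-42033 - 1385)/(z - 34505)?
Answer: 21709/21031 ≈ 1.0322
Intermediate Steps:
(-42033 - 1385)/(z - 34505) = (-42033 - 1385)/(-7557 - 34505) = -43418/(-42062) = -43418*(-1/42062) = 21709/21031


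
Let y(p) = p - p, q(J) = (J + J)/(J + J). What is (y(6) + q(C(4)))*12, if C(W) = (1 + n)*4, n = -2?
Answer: 12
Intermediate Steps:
C(W) = -4 (C(W) = (1 - 2)*4 = -1*4 = -4)
q(J) = 1 (q(J) = (2*J)/((2*J)) = (2*J)*(1/(2*J)) = 1)
y(p) = 0
(y(6) + q(C(4)))*12 = (0 + 1)*12 = 1*12 = 12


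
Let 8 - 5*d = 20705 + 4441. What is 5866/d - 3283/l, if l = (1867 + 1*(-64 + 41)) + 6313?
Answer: -160886432/102525333 ≈ -1.5692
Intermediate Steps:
l = 8157 (l = (1867 + 1*(-23)) + 6313 = (1867 - 23) + 6313 = 1844 + 6313 = 8157)
d = -25138/5 (d = 8/5 - (20705 + 4441)/5 = 8/5 - ⅕*25146 = 8/5 - 25146/5 = -25138/5 ≈ -5027.6)
5866/d - 3283/l = 5866/(-25138/5) - 3283/8157 = 5866*(-5/25138) - 3283*1/8157 = -14665/12569 - 3283/8157 = -160886432/102525333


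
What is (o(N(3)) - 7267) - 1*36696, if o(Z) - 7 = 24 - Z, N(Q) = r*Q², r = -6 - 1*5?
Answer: -43833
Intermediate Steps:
r = -11 (r = -6 - 5 = -11)
N(Q) = -11*Q²
o(Z) = 31 - Z (o(Z) = 7 + (24 - Z) = 31 - Z)
(o(N(3)) - 7267) - 1*36696 = ((31 - (-11)*3²) - 7267) - 1*36696 = ((31 - (-11)*9) - 7267) - 36696 = ((31 - 1*(-99)) - 7267) - 36696 = ((31 + 99) - 7267) - 36696 = (130 - 7267) - 36696 = -7137 - 36696 = -43833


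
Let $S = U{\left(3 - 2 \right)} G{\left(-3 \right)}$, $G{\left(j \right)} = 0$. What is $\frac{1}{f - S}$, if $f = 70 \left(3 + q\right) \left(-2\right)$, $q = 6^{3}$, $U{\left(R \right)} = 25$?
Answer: $- \frac{1}{30660} \approx -3.2616 \cdot 10^{-5}$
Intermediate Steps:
$q = 216$
$f = -30660$ ($f = 70 \left(3 + 216\right) \left(-2\right) = 70 \cdot 219 \left(-2\right) = 70 \left(-438\right) = -30660$)
$S = 0$ ($S = 25 \cdot 0 = 0$)
$\frac{1}{f - S} = \frac{1}{-30660 - 0} = \frac{1}{-30660 + 0} = \frac{1}{-30660} = - \frac{1}{30660}$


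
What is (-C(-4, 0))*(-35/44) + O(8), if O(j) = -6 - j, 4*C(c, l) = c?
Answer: -651/44 ≈ -14.795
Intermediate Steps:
C(c, l) = c/4
(-C(-4, 0))*(-35/44) + O(8) = (-(-4)/4)*(-35/44) + (-6 - 1*8) = (-1*(-1))*(-35*1/44) + (-6 - 8) = 1*(-35/44) - 14 = -35/44 - 14 = -651/44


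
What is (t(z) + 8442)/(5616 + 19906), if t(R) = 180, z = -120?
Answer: 4311/12761 ≈ 0.33783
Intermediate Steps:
(t(z) + 8442)/(5616 + 19906) = (180 + 8442)/(5616 + 19906) = 8622/25522 = 8622*(1/25522) = 4311/12761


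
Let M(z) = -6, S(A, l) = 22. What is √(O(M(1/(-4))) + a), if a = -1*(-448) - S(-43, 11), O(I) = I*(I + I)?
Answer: √498 ≈ 22.316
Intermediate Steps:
O(I) = 2*I² (O(I) = I*(2*I) = 2*I²)
a = 426 (a = -1*(-448) - 1*22 = 448 - 22 = 426)
√(O(M(1/(-4))) + a) = √(2*(-6)² + 426) = √(2*36 + 426) = √(72 + 426) = √498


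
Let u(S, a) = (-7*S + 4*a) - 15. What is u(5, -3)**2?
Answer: 3844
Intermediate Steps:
u(S, a) = -15 - 7*S + 4*a
u(5, -3)**2 = (-15 - 7*5 + 4*(-3))**2 = (-15 - 35 - 12)**2 = (-62)**2 = 3844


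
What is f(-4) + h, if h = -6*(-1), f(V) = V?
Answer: 2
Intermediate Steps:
h = 6
f(-4) + h = -4 + 6 = 2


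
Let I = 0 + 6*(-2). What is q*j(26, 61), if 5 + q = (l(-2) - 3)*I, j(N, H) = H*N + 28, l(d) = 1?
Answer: 30666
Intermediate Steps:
I = -12 (I = 0 - 12 = -12)
j(N, H) = 28 + H*N
q = 19 (q = -5 + (1 - 3)*(-12) = -5 - 2*(-12) = -5 + 24 = 19)
q*j(26, 61) = 19*(28 + 61*26) = 19*(28 + 1586) = 19*1614 = 30666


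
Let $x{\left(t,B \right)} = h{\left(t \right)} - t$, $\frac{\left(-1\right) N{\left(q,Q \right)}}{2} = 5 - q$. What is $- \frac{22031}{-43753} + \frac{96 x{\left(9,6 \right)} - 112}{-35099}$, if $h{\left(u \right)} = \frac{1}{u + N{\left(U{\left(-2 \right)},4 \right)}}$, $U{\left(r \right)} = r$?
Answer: $\frac{4084045273}{7678432735} \approx 0.53189$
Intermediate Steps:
$N{\left(q,Q \right)} = -10 + 2 q$ ($N{\left(q,Q \right)} = - 2 \left(5 - q\right) = -10 + 2 q$)
$h{\left(u \right)} = \frac{1}{-14 + u}$ ($h{\left(u \right)} = \frac{1}{u + \left(-10 + 2 \left(-2\right)\right)} = \frac{1}{u - 14} = \frac{1}{-14 + u}$)
$x{\left(t,B \right)} = \frac{1}{-14 + t} - t$
$- \frac{22031}{-43753} + \frac{96 x{\left(9,6 \right)} - 112}{-35099} = - \frac{22031}{-43753} + \frac{96 \frac{1 - 9 \left(-14 + 9\right)}{-14 + 9} - 112}{-35099} = \left(-22031\right) \left(- \frac{1}{43753}\right) + \left(96 \frac{1 - 9 \left(-5\right)}{-5} - 112\right) \left(- \frac{1}{35099}\right) = \frac{22031}{43753} + \left(96 \left(- \frac{1 + 45}{5}\right) - 112\right) \left(- \frac{1}{35099}\right) = \frac{22031}{43753} + \left(96 \left(\left(- \frac{1}{5}\right) 46\right) - 112\right) \left(- \frac{1}{35099}\right) = \frac{22031}{43753} + \left(96 \left(- \frac{46}{5}\right) - 112\right) \left(- \frac{1}{35099}\right) = \frac{22031}{43753} + \left(- \frac{4416}{5} - 112\right) \left(- \frac{1}{35099}\right) = \frac{22031}{43753} - - \frac{4976}{175495} = \frac{22031}{43753} + \frac{4976}{175495} = \frac{4084045273}{7678432735}$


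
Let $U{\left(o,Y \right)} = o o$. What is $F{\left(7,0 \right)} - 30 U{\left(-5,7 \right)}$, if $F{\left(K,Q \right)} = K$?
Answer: $-743$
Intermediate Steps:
$U{\left(o,Y \right)} = o^{2}$
$F{\left(7,0 \right)} - 30 U{\left(-5,7 \right)} = 7 - 30 \left(-5\right)^{2} = 7 - 750 = -743$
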